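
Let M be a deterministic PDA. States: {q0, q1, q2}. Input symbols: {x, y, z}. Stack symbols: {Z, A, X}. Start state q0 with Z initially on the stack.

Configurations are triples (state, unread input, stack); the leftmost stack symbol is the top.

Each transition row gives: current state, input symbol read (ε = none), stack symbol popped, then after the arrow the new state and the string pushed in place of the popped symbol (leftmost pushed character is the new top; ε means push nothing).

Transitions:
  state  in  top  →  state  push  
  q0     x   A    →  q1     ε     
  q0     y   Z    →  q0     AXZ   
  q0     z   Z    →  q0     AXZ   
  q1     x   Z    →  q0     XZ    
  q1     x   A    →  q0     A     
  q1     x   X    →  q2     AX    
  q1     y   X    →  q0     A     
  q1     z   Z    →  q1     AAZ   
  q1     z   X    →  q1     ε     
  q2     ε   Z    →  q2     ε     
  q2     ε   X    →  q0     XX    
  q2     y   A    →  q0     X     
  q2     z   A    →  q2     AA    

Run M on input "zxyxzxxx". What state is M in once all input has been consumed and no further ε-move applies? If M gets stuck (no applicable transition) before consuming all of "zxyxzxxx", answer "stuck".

(q0, zxyxzxxx, Z)
  read z, top Z: go to q0, push AXZ → (q0, xyxzxxx, AXZ)
  read x, top A: go to q1, push ε → (q1, yxzxxx, XZ)
  read y, top X: go to q0, push A → (q0, xzxxx, AZ)
  read x, top A: go to q1, push ε → (q1, zxxx, Z)
  read z, top Z: go to q1, push AAZ → (q1, xxx, AAZ)
  read x, top A: go to q0, push A → (q0, xx, AAZ)
  read x, top A: go to q1, push ε → (q1, x, AZ)
  read x, top A: go to q0, push A → (q0, ε, AZ)
All input consumed; M is in state q0.

q0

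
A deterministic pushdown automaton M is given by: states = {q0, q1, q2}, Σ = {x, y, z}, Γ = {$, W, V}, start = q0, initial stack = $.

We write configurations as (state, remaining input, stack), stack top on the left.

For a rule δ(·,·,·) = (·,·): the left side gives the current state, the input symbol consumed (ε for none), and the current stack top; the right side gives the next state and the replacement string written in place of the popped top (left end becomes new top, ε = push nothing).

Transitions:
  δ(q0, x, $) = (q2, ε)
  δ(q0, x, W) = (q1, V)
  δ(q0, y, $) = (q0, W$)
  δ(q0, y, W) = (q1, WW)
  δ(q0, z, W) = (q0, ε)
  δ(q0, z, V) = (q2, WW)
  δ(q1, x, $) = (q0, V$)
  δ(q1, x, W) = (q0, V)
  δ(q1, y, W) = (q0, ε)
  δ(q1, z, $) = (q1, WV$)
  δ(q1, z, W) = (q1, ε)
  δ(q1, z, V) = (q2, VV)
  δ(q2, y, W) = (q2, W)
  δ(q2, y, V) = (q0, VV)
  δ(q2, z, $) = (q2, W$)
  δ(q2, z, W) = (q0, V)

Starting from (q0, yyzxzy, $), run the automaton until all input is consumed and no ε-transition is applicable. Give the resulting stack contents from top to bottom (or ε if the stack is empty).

(q0, yyzxzy, $) ⊢ (q0, yzxzy, W$) ⊢ (q1, zxzy, WW$) ⊢ (q1, xzy, W$) ⊢ (q0, zy, V$) ⊢ (q2, y, WW$) ⊢ (q2, ε, WW$)
All input consumed in state q2 with stack WW$.

WW$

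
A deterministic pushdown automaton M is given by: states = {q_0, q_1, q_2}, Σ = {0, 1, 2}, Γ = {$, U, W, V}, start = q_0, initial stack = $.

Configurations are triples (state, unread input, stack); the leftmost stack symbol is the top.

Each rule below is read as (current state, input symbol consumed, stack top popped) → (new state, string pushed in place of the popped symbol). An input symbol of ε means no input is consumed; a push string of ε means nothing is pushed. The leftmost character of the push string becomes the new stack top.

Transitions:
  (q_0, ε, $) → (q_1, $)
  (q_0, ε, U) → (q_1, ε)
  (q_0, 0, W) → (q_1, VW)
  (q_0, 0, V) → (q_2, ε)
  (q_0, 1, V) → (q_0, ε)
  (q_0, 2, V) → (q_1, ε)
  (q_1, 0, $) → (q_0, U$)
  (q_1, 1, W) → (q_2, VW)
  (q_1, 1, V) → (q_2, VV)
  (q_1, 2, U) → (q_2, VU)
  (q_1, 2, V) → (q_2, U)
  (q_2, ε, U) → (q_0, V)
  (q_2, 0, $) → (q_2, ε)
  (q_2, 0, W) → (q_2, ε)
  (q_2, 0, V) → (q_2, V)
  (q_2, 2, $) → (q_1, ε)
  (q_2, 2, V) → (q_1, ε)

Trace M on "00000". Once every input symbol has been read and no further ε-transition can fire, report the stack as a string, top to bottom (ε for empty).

$

(q_0, 00000, $)
  ε-move, top $: go to q_1, push $ → (q_1, 00000, $)
  read 0, top $: go to q_0, push U$ → (q_0, 0000, U$)
  ε-move, top U: go to q_1, push ε → (q_1, 0000, $)
  read 0, top $: go to q_0, push U$ → (q_0, 000, U$)
  ε-move, top U: go to q_1, push ε → (q_1, 000, $)
  read 0, top $: go to q_0, push U$ → (q_0, 00, U$)
  ε-move, top U: go to q_1, push ε → (q_1, 00, $)
  read 0, top $: go to q_0, push U$ → (q_0, 0, U$)
  ε-move, top U: go to q_1, push ε → (q_1, 0, $)
  read 0, top $: go to q_0, push U$ → (q_0, ε, U$)
  ε-move, top U: go to q_1, push ε → (q_1, ε, $)
All input consumed in state q_1 with stack $.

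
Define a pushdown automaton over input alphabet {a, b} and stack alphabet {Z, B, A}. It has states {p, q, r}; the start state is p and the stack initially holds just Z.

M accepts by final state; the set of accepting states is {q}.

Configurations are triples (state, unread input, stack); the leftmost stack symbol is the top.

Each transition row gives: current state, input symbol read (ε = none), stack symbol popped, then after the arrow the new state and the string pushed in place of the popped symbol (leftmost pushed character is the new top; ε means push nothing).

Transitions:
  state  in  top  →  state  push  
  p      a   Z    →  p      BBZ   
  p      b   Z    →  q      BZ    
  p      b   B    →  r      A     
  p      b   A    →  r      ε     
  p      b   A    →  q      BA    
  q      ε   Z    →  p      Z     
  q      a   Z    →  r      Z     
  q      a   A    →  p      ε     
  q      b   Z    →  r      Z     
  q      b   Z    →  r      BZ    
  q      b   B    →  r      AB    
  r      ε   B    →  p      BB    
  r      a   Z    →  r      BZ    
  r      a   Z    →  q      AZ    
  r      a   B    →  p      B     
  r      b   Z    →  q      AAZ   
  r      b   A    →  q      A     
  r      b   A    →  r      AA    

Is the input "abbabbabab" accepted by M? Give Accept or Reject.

No computation consumes all input and reaches a final state.

Reject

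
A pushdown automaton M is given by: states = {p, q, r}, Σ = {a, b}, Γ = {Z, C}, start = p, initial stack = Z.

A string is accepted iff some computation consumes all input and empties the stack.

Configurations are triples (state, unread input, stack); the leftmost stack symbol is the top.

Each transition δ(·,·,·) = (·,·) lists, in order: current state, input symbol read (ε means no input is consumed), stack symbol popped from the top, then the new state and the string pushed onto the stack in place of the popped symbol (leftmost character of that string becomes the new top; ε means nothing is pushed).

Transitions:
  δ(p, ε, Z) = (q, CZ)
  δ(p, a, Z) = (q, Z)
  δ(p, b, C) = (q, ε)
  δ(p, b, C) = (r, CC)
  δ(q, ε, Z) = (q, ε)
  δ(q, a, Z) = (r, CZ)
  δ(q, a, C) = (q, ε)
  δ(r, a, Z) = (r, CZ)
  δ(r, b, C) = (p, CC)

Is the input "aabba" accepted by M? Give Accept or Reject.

One accepting computation: (p, aabba, Z) ⊢ (q, abba, Z) ⊢ (r, bba, CZ) ⊢ (p, ba, CCZ) ⊢ (q, a, CZ) ⊢ (q, ε, Z) ⊢ (q, ε, ε)
All input consumed and the stack is empty.

Accept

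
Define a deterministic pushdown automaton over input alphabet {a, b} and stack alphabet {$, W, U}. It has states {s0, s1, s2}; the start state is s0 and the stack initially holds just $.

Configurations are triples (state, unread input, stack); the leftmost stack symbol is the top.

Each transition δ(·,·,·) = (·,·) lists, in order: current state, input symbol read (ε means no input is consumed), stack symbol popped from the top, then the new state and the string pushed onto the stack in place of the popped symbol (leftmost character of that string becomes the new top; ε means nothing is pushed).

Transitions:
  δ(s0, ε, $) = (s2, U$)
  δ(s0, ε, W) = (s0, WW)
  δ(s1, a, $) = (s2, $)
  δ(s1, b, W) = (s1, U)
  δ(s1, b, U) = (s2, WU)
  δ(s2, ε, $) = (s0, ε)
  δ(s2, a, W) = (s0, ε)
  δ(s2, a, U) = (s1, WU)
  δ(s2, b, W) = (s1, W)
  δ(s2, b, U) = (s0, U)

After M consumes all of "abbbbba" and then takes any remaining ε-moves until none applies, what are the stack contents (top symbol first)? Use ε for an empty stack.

UUU$

(s0, abbbbba, $)
  ε-move, top $: go to s2, push U$ → (s2, abbbbba, U$)
  read a, top U: go to s1, push WU → (s1, bbbbba, WU$)
  read b, top W: go to s1, push U → (s1, bbbba, UU$)
  read b, top U: go to s2, push WU → (s2, bbba, WUU$)
  read b, top W: go to s1, push W → (s1, bba, WUU$)
  read b, top W: go to s1, push U → (s1, ba, UUU$)
  read b, top U: go to s2, push WU → (s2, a, WUUU$)
  read a, top W: go to s0, push ε → (s0, ε, UUU$)
All input consumed in state s0 with stack UUU$.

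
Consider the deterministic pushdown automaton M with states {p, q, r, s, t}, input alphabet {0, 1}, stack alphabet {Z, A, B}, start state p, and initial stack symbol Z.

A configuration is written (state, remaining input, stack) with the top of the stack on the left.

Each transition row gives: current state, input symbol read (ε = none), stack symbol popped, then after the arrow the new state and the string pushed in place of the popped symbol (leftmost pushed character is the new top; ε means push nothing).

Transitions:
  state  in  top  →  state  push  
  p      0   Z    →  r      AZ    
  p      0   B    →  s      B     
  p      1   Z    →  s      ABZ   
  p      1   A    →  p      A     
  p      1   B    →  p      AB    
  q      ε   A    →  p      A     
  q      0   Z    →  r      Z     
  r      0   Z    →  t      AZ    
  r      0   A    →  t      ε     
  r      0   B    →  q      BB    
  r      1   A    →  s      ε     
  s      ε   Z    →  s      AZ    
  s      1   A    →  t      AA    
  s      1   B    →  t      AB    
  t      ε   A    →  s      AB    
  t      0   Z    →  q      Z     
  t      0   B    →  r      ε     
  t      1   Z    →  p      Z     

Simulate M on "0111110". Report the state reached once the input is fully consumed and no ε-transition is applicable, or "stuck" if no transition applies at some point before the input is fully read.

stuck

(p, 0111110, Z)
  read 0, top Z: go to r, push AZ → (r, 111110, AZ)
  read 1, top A: go to s, push ε → (s, 11110, Z)
  ε-move, top Z: go to s, push AZ → (s, 11110, AZ)
  read 1, top A: go to t, push AA → (t, 1110, AAZ)
  ε-move, top A: go to s, push AB → (s, 1110, ABAZ)
  read 1, top A: go to t, push AA → (t, 110, AABAZ)
  ε-move, top A: go to s, push AB → (s, 110, ABABAZ)
  read 1, top A: go to t, push AA → (t, 10, AABABAZ)
  ε-move, top A: go to s, push AB → (s, 10, ABABABAZ)
  read 1, top A: go to t, push AA → (t, 0, AABABABAZ)
  ε-move, top A: go to s, push AB → (s, 0, ABABABABAZ)
No transition for (s, 0, top A); M blocks with input 0 remaining.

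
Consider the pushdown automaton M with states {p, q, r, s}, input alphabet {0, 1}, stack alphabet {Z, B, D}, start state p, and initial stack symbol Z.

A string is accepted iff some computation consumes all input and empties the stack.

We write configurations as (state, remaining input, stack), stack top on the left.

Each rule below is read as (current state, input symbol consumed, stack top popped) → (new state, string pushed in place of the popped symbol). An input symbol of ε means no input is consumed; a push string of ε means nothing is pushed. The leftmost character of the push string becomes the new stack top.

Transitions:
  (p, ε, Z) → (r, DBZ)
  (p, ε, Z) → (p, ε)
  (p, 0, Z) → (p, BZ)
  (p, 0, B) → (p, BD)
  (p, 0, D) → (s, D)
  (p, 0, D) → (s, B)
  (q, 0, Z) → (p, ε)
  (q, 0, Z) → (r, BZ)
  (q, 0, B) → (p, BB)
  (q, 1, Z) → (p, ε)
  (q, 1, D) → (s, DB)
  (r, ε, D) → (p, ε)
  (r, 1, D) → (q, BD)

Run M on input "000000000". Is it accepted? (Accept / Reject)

No computation consumes all input and empties the stack.

Reject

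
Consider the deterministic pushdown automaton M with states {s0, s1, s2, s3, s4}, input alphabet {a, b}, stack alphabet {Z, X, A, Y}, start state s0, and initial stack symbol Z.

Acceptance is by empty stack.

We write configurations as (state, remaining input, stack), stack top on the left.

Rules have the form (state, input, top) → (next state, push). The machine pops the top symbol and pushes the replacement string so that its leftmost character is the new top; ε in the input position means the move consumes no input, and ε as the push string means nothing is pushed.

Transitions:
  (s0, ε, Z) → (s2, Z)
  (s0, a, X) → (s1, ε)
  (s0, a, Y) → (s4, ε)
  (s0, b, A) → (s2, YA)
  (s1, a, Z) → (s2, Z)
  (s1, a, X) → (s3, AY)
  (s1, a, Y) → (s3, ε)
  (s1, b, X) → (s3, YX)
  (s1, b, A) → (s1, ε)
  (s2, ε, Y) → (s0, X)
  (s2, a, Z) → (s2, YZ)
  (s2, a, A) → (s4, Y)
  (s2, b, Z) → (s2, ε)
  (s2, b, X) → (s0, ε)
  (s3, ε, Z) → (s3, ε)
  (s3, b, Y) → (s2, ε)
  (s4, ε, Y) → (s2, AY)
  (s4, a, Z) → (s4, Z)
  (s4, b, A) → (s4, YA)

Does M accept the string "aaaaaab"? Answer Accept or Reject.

Accept

(s0, aaaaaab, Z)
  ε-move, top Z: go to s2, push Z → (s2, aaaaaab, Z)
  read a, top Z: go to s2, push YZ → (s2, aaaaab, YZ)
  ε-move, top Y: go to s0, push X → (s0, aaaaab, XZ)
  read a, top X: go to s1, push ε → (s1, aaaab, Z)
  read a, top Z: go to s2, push Z → (s2, aaab, Z)
  read a, top Z: go to s2, push YZ → (s2, aab, YZ)
  ε-move, top Y: go to s0, push X → (s0, aab, XZ)
  read a, top X: go to s1, push ε → (s1, ab, Z)
  read a, top Z: go to s2, push Z → (s2, b, Z)
  read b, top Z: go to s2, push ε → (s2, ε, ε)
All input consumed and the stack is empty.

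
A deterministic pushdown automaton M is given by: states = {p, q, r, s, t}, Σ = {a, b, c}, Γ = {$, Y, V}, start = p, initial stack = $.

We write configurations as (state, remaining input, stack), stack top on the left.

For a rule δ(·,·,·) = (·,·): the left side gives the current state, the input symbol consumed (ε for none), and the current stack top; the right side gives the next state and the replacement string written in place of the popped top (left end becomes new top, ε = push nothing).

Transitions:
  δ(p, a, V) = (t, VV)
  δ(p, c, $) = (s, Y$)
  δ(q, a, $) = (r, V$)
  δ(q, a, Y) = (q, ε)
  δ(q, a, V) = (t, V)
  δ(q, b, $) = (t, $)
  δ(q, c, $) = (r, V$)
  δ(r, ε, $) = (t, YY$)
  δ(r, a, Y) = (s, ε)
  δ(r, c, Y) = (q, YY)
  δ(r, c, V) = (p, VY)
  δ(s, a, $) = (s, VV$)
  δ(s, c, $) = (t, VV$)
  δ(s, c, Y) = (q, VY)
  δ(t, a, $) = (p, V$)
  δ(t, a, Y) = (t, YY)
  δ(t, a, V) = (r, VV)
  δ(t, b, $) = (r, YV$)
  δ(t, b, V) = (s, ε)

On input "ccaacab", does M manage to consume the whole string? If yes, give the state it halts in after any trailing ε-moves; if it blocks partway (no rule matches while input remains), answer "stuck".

s

(p, ccaacab, $)
  read c, top $: go to s, push Y$ → (s, caacab, Y$)
  read c, top Y: go to q, push VY → (q, aacab, VY$)
  read a, top V: go to t, push V → (t, acab, VY$)
  read a, top V: go to r, push VV → (r, cab, VVY$)
  read c, top V: go to p, push VY → (p, ab, VYVY$)
  read a, top V: go to t, push VV → (t, b, VVYVY$)
  read b, top V: go to s, push ε → (s, ε, VYVY$)
All input consumed; M is in state s.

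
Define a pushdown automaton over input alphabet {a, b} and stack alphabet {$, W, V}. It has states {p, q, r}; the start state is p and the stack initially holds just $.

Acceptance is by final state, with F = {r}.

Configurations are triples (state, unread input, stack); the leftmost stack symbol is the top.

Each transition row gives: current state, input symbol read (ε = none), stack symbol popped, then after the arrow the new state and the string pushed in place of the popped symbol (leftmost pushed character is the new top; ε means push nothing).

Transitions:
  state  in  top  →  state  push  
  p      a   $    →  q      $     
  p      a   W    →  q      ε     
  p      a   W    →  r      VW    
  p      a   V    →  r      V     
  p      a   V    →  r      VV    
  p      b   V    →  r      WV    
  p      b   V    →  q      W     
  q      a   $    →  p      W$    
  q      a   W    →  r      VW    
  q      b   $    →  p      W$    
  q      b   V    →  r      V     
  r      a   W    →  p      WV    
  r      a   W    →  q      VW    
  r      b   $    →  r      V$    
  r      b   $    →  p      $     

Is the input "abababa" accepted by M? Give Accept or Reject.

Accept

One accepting computation: (p, abababa, $) ⊢ (q, bababa, $) ⊢ (p, ababa, W$) ⊢ (q, baba, $) ⊢ (p, aba, W$) ⊢ (q, ba, $) ⊢ (p, a, W$) ⊢ (r, ε, VW$)
All input consumed and state r ∈ F.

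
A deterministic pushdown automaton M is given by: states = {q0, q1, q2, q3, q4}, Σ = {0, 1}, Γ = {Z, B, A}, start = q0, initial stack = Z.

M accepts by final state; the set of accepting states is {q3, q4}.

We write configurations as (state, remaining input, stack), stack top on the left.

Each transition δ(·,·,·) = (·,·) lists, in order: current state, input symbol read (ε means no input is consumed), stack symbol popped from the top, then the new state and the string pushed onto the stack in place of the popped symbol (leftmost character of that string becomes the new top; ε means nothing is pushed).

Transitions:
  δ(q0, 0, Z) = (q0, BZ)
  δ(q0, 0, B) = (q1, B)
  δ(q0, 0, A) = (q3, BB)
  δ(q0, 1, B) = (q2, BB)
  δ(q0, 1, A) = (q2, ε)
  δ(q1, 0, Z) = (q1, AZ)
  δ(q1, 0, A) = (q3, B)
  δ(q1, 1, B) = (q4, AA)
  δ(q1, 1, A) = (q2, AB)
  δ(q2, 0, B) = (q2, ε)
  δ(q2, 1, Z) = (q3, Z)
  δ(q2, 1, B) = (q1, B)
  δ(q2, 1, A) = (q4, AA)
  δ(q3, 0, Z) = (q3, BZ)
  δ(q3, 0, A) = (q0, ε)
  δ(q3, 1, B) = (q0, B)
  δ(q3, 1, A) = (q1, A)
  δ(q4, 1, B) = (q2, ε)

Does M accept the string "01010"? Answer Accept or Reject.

(q0, 01010, Z) ⊢ (q0, 1010, BZ) ⊢ (q2, 010, BBZ) ⊢ (q2, 10, BZ) ⊢ (q1, 0, BZ)
No transition applies at (q1, 0, BZ); input not fully consumed.

Reject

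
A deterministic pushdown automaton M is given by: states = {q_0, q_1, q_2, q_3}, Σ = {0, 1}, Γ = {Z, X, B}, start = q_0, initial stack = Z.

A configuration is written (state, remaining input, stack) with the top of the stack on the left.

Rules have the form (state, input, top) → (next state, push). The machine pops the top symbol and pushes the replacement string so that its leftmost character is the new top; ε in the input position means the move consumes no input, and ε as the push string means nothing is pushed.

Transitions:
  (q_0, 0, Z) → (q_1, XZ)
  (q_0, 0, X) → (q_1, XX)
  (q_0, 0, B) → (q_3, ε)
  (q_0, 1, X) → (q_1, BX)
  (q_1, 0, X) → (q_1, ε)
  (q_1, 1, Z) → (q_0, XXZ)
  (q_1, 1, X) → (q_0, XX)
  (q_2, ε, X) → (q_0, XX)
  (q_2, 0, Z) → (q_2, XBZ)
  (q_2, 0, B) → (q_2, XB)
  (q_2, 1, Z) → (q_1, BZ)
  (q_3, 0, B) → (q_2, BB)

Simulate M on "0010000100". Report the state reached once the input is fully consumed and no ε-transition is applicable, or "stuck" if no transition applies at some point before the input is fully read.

(q_0, 0010000100, Z) ⊢ (q_1, 010000100, XZ) ⊢ (q_1, 10000100, Z) ⊢ (q_0, 0000100, XXZ) ⊢ (q_1, 000100, XXXZ) ⊢ (q_1, 00100, XXZ) ⊢ (q_1, 0100, XZ) ⊢ (q_1, 100, Z) ⊢ (q_0, 00, XXZ) ⊢ (q_1, 0, XXXZ) ⊢ (q_1, ε, XXZ)
All input consumed; M is in state q_1.

q_1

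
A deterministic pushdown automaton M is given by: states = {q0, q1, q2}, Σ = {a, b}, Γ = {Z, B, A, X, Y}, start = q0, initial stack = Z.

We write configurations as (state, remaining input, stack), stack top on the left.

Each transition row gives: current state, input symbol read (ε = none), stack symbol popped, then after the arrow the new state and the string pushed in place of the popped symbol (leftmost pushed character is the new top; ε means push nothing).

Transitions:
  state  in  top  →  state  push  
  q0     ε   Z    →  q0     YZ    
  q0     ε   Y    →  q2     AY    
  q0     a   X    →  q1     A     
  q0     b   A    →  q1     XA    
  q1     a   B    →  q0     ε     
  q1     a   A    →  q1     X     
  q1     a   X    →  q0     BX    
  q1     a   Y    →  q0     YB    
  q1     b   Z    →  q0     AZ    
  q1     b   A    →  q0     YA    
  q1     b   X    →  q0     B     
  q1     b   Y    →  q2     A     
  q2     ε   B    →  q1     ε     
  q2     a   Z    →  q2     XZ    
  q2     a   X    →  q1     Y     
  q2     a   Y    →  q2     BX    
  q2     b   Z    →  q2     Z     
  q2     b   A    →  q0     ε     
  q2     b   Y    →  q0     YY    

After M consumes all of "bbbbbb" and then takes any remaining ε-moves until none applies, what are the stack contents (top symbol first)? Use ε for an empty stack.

AYZ

(q0, bbbbbb, Z) ⊢ (q0, bbbbbb, YZ) ⊢ (q2, bbbbbb, AYZ) ⊢ (q0, bbbbb, YZ) ⊢ (q2, bbbbb, AYZ) ⊢ (q0, bbbb, YZ) ⊢ (q2, bbbb, AYZ) ⊢ (q0, bbb, YZ) ⊢ (q2, bbb, AYZ) ⊢ (q0, bb, YZ) ⊢ (q2, bb, AYZ) ⊢ (q0, b, YZ) ⊢ (q2, b, AYZ) ⊢ (q0, ε, YZ) ⊢ (q2, ε, AYZ)
All input consumed in state q2 with stack AYZ.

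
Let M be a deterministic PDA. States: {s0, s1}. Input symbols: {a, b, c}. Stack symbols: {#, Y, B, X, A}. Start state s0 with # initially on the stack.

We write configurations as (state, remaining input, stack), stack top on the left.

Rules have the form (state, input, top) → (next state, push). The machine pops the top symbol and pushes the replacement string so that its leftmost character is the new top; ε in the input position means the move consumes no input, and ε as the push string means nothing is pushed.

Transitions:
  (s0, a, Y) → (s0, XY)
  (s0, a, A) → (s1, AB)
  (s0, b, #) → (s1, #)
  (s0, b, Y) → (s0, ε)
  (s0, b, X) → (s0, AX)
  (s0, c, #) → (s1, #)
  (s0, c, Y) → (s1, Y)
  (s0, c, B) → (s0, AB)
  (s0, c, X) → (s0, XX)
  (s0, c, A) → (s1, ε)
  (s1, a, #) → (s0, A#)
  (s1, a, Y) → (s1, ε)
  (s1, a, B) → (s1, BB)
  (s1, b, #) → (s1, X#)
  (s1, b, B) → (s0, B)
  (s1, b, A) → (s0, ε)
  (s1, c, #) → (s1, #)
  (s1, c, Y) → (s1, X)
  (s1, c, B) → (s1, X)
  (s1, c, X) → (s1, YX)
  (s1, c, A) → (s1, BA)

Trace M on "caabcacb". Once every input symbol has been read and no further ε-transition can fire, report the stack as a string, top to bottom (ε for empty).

BABB#

(s0, caabcacb, #) ⊢ (s1, aabcacb, #) ⊢ (s0, abcacb, A#) ⊢ (s1, bcacb, AB#) ⊢ (s0, cacb, B#) ⊢ (s0, acb, AB#) ⊢ (s1, cb, ABB#) ⊢ (s1, b, BABB#) ⊢ (s0, ε, BABB#)
All input consumed in state s0 with stack BABB#.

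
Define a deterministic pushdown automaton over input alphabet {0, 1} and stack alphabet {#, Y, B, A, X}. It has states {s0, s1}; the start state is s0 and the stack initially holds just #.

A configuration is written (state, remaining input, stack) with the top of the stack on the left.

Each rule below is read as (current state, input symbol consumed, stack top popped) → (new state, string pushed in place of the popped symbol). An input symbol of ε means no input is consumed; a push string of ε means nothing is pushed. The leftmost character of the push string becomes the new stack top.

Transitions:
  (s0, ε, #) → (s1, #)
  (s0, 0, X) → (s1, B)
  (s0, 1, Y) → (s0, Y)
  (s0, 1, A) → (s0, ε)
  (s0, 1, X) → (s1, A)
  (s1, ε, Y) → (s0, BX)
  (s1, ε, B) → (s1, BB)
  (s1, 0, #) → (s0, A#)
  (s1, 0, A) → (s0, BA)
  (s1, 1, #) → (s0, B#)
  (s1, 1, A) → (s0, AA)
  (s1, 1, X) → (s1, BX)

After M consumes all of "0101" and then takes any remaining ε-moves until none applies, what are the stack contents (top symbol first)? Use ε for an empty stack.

#

(s0, 0101, #) ⊢ (s1, 0101, #) ⊢ (s0, 101, A#) ⊢ (s0, 01, #) ⊢ (s1, 01, #) ⊢ (s0, 1, A#) ⊢ (s0, ε, #) ⊢ (s1, ε, #)
All input consumed in state s1 with stack #.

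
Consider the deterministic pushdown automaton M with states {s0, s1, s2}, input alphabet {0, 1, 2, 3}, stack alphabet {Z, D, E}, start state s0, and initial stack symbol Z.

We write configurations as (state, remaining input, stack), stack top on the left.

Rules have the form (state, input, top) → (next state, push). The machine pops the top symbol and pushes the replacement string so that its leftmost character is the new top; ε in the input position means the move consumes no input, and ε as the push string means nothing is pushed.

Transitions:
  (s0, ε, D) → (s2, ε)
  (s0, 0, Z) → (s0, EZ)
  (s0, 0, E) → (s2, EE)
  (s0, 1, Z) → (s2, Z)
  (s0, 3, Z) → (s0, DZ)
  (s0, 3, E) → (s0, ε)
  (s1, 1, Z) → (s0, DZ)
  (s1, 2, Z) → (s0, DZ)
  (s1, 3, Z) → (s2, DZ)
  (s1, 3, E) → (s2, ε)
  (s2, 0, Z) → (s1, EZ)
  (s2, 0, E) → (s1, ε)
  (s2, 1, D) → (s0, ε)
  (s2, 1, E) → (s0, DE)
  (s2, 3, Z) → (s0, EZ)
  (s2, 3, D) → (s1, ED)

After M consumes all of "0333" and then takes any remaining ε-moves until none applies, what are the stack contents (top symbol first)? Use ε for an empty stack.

EZ

(s0, 0333, Z)
  read 0, top Z: go to s0, push EZ → (s0, 333, EZ)
  read 3, top E: go to s0, push ε → (s0, 33, Z)
  read 3, top Z: go to s0, push DZ → (s0, 3, DZ)
  ε-move, top D: go to s2, push ε → (s2, 3, Z)
  read 3, top Z: go to s0, push EZ → (s0, ε, EZ)
All input consumed in state s0 with stack EZ.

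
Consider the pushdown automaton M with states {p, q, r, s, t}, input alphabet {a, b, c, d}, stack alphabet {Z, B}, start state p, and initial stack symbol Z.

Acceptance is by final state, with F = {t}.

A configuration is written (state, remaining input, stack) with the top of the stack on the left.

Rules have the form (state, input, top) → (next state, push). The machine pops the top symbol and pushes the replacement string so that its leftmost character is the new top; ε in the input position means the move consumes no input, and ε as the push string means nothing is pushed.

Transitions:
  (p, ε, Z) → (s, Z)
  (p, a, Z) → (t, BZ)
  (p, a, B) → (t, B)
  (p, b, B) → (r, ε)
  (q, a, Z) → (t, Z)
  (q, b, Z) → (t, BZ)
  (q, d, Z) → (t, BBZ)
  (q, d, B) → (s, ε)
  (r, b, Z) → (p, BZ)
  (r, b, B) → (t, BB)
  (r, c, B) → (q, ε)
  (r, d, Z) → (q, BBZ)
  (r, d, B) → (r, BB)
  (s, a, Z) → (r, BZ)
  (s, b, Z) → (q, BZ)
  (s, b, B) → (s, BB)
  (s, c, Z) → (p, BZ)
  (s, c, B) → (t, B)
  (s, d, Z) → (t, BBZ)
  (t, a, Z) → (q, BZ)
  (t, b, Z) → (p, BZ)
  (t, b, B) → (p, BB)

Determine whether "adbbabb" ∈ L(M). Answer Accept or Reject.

No computation consumes all input and reaches a final state.

Reject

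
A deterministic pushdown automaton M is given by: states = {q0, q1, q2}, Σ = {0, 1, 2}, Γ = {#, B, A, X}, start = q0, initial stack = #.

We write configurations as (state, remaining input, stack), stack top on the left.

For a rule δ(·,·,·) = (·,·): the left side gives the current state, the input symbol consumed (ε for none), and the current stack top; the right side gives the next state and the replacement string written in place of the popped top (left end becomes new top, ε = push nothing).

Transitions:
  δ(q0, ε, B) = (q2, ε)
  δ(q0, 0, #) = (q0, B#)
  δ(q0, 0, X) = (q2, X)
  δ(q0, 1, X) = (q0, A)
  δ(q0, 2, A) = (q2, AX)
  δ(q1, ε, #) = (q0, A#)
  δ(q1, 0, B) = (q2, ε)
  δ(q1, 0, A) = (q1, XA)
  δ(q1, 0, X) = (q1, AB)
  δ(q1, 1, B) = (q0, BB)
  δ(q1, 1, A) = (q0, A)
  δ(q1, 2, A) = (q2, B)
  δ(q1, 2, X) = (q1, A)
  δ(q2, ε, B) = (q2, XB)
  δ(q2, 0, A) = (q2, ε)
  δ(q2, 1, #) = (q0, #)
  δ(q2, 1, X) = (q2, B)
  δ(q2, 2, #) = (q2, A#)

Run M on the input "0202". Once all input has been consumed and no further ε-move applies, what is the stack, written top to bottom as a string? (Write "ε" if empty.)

(q0, 0202, #)
  read 0, top #: go to q0, push B# → (q0, 202, B#)
  ε-move, top B: go to q2, push ε → (q2, 202, #)
  read 2, top #: go to q2, push A# → (q2, 02, A#)
  read 0, top A: go to q2, push ε → (q2, 2, #)
  read 2, top #: go to q2, push A# → (q2, ε, A#)
All input consumed in state q2 with stack A#.

A#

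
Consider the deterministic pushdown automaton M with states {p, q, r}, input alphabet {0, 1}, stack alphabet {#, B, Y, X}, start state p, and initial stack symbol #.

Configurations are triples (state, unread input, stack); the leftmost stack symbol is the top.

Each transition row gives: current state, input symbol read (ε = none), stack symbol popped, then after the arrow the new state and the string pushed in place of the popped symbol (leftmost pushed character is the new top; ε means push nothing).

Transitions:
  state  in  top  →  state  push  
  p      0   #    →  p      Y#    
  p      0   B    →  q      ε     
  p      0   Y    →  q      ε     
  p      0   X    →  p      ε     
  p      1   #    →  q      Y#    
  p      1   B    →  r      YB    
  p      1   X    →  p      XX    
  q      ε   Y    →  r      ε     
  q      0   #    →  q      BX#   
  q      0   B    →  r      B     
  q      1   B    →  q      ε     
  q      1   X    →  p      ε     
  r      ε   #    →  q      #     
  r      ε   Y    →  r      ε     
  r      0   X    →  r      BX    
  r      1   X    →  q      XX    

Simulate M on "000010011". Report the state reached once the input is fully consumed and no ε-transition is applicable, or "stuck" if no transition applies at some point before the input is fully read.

stuck

(p, 000010011, #)
  read 0, top #: go to p, push Y# → (p, 00010011, Y#)
  read 0, top Y: go to q, push ε → (q, 0010011, #)
  read 0, top #: go to q, push BX# → (q, 010011, BX#)
  read 0, top B: go to r, push B → (r, 10011, BX#)
No transition for (r, 1, top B); M blocks with input 10011 remaining.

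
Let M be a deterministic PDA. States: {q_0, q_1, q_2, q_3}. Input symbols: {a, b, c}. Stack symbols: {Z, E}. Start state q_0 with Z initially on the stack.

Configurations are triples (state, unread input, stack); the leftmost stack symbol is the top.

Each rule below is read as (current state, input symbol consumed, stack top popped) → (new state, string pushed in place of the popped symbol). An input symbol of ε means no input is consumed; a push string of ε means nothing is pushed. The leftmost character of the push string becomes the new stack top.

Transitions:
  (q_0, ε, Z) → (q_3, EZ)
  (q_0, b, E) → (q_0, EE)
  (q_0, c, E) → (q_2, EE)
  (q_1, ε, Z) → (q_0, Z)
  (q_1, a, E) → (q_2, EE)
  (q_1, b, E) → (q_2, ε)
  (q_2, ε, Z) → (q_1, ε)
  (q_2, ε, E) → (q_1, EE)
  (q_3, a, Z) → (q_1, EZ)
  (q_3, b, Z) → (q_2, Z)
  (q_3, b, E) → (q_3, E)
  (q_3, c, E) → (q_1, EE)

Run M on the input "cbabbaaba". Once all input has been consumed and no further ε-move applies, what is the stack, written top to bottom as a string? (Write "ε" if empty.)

(q_0, cbabbaaba, Z)
  ε-move, top Z: go to q_3, push EZ → (q_3, cbabbaaba, EZ)
  read c, top E: go to q_1, push EE → (q_1, babbaaba, EEZ)
  read b, top E: go to q_2, push ε → (q_2, abbaaba, EZ)
  ε-move, top E: go to q_1, push EE → (q_1, abbaaba, EEZ)
  read a, top E: go to q_2, push EE → (q_2, bbaaba, EEEZ)
  ε-move, top E: go to q_1, push EE → (q_1, bbaaba, EEEEZ)
  read b, top E: go to q_2, push ε → (q_2, baaba, EEEZ)
  ε-move, top E: go to q_1, push EE → (q_1, baaba, EEEEZ)
  read b, top E: go to q_2, push ε → (q_2, aaba, EEEZ)
  ε-move, top E: go to q_1, push EE → (q_1, aaba, EEEEZ)
  read a, top E: go to q_2, push EE → (q_2, aba, EEEEEZ)
  ε-move, top E: go to q_1, push EE → (q_1, aba, EEEEEEZ)
  read a, top E: go to q_2, push EE → (q_2, ba, EEEEEEEZ)
  ε-move, top E: go to q_1, push EE → (q_1, ba, EEEEEEEEZ)
  read b, top E: go to q_2, push ε → (q_2, a, EEEEEEEZ)
  ε-move, top E: go to q_1, push EE → (q_1, a, EEEEEEEEZ)
  read a, top E: go to q_2, push EE → (q_2, ε, EEEEEEEEEZ)
  ε-move, top E: go to q_1, push EE → (q_1, ε, EEEEEEEEEEZ)
All input consumed in state q_1 with stack EEEEEEEEEEZ.

EEEEEEEEEEZ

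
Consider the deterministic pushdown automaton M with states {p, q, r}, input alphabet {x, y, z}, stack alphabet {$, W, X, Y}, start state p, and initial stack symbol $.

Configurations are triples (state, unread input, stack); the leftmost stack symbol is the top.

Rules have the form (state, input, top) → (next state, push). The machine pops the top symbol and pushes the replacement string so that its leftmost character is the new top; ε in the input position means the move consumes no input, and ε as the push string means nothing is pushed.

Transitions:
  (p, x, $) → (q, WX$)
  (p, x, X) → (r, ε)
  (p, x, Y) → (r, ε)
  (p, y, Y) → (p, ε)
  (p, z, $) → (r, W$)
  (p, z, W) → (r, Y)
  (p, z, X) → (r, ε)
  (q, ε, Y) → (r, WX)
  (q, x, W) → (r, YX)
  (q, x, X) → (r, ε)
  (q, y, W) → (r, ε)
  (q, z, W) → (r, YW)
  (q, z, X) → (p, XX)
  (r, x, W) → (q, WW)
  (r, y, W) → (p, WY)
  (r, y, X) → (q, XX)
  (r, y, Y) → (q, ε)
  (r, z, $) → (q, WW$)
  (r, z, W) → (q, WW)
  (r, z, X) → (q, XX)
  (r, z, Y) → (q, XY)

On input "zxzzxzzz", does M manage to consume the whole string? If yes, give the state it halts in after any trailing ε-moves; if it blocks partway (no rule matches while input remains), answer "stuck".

(p, zxzzxzzz, $)
  read z, top $: go to r, push W$ → (r, xzzxzzz, W$)
  read x, top W: go to q, push WW → (q, zzxzzz, WW$)
  read z, top W: go to r, push YW → (r, zxzzz, YWW$)
  read z, top Y: go to q, push XY → (q, xzzz, XYWW$)
  read x, top X: go to r, push ε → (r, zzz, YWW$)
  read z, top Y: go to q, push XY → (q, zz, XYWW$)
  read z, top X: go to p, push XX → (p, z, XXYWW$)
  read z, top X: go to r, push ε → (r, ε, XYWW$)
All input consumed; M is in state r.

r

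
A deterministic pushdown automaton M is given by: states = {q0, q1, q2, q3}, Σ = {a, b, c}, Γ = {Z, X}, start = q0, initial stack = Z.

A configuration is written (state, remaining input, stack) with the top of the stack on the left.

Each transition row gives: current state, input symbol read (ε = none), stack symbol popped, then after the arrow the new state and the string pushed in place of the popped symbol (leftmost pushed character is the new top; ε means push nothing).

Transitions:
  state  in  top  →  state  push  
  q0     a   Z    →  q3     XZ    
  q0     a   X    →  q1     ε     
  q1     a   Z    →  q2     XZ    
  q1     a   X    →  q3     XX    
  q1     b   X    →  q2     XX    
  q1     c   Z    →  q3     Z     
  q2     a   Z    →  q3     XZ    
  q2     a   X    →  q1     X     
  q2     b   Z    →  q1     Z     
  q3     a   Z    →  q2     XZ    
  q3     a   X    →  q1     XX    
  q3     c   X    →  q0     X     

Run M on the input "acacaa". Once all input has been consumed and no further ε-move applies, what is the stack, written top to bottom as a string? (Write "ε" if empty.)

XZ

(q0, acacaa, Z) ⊢ (q3, cacaa, XZ) ⊢ (q0, acaa, XZ) ⊢ (q1, caa, Z) ⊢ (q3, aa, Z) ⊢ (q2, a, XZ) ⊢ (q1, ε, XZ)
All input consumed in state q1 with stack XZ.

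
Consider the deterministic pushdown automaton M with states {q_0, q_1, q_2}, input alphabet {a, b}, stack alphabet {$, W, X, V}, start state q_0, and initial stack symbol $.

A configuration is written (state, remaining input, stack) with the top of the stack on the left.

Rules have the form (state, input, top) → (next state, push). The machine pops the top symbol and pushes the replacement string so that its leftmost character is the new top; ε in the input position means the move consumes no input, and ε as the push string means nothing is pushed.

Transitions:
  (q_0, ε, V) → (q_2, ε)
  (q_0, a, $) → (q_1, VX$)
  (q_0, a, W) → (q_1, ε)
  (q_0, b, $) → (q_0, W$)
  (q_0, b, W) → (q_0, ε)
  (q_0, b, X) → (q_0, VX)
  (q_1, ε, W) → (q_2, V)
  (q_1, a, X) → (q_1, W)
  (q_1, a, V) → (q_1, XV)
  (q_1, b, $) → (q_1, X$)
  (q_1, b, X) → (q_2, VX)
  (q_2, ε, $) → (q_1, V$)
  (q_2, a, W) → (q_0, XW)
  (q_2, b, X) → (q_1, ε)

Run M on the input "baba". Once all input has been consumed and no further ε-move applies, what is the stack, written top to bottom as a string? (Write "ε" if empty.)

(q_0, baba, $)
  read b, top $: go to q_0, push W$ → (q_0, aba, W$)
  read a, top W: go to q_1, push ε → (q_1, ba, $)
  read b, top $: go to q_1, push X$ → (q_1, a, X$)
  read a, top X: go to q_1, push W → (q_1, ε, W$)
  ε-move, top W: go to q_2, push V → (q_2, ε, V$)
All input consumed in state q_2 with stack V$.

V$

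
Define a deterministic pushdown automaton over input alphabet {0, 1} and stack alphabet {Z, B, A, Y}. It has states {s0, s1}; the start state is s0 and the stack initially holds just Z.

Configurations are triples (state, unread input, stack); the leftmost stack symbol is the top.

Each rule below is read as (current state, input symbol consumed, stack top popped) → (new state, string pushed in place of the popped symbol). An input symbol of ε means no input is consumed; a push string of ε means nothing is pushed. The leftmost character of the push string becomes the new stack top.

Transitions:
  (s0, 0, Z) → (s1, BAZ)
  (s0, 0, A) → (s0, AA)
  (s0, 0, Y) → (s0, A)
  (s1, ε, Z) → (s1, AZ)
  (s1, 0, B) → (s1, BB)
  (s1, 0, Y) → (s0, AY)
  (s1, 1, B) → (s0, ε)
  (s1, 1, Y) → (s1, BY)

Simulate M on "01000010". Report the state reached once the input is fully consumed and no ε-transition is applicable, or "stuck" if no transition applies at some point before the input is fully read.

stuck

(s0, 01000010, Z)
  read 0, top Z: go to s1, push BAZ → (s1, 1000010, BAZ)
  read 1, top B: go to s0, push ε → (s0, 000010, AZ)
  read 0, top A: go to s0, push AA → (s0, 00010, AAZ)
  read 0, top A: go to s0, push AA → (s0, 0010, AAAZ)
  read 0, top A: go to s0, push AA → (s0, 010, AAAAZ)
  read 0, top A: go to s0, push AA → (s0, 10, AAAAAZ)
No transition for (s0, 1, top A); M blocks with input 10 remaining.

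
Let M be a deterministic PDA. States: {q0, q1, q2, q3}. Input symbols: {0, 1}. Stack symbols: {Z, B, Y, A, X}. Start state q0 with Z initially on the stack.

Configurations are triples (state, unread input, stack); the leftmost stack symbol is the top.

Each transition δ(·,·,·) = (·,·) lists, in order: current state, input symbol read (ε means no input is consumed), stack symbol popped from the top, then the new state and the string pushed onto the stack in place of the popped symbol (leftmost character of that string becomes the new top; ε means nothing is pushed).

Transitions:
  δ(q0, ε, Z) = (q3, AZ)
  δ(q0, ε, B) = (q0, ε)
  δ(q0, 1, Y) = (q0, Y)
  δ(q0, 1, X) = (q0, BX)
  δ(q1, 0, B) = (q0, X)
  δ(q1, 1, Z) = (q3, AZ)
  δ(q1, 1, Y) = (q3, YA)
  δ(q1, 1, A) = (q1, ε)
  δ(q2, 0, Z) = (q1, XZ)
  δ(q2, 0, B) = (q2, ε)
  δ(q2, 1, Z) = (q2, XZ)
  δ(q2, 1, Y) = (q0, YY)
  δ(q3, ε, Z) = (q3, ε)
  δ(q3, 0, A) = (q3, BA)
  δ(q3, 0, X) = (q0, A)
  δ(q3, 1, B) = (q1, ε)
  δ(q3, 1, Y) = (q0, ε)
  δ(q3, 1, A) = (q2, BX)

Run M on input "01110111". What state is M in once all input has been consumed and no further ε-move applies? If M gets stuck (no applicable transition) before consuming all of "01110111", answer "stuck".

(q0, 01110111, Z) ⊢ (q3, 01110111, AZ) ⊢ (q3, 1110111, BAZ) ⊢ (q1, 110111, AZ) ⊢ (q1, 10111, Z) ⊢ (q3, 0111, AZ) ⊢ (q3, 111, BAZ) ⊢ (q1, 11, AZ) ⊢ (q1, 1, Z) ⊢ (q3, ε, AZ)
All input consumed; M is in state q3.

q3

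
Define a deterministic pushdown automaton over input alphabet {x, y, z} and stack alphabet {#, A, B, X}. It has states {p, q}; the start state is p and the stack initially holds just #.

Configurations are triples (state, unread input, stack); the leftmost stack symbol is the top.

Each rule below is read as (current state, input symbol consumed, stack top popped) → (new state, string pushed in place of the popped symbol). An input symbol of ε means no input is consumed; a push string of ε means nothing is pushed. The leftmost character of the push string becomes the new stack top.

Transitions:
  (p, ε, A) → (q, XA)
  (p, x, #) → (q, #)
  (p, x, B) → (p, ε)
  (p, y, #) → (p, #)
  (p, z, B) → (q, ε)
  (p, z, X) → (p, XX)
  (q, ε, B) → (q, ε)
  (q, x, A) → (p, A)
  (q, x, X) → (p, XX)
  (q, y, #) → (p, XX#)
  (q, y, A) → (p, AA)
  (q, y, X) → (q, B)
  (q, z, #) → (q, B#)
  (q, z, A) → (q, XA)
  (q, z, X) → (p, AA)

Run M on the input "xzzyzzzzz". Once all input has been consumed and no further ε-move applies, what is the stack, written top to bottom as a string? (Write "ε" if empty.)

(p, xzzyzzzzz, #) ⊢ (q, zzyzzzzz, #) ⊢ (q, zyzzzzz, B#) ⊢ (q, zyzzzzz, #) ⊢ (q, yzzzzz, B#) ⊢ (q, yzzzzz, #) ⊢ (p, zzzzz, XX#) ⊢ (p, zzzz, XXX#) ⊢ (p, zzz, XXXX#) ⊢ (p, zz, XXXXX#) ⊢ (p, z, XXXXXX#) ⊢ (p, ε, XXXXXXX#)
All input consumed in state p with stack XXXXXXX#.

XXXXXXX#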